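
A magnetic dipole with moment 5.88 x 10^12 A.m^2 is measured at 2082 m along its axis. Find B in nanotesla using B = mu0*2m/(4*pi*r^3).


m = 5.88 x 10^12 = 5880000000000 A.m^2
2m = 11760000000000 A.m^2
r^3 = 2082^3 = 9024895368
B = (4pi*10^-7) * 11760000000000 / (4*pi * 9024895368) * 1e9
= 14778051.842486 / 113410179950.1 * 1e9
= 130306.2199 nT

130306.2199


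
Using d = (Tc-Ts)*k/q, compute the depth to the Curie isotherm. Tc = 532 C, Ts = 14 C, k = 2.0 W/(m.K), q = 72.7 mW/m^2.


T_Curie - T_surf = 532 - 14 = 518 C
Convert q to W/m^2: 72.7 mW/m^2 = 0.0727 W/m^2
d = 518 * 2.0 / 0.0727 = 14250.34 m

14250.34


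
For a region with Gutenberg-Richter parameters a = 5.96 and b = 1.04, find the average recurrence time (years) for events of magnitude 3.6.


log10(N) = 5.96 - 1.04*3.6 = 2.216
N = 10^2.216 = 164.437172
T = 1/N = 1/164.437172 = 0.0061 years

0.0061


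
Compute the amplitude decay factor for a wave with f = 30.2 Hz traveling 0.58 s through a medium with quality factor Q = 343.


pi*f*t/Q = pi*30.2*0.58/343 = 0.160432
A/A0 = exp(-0.160432) = 0.851776

0.851776


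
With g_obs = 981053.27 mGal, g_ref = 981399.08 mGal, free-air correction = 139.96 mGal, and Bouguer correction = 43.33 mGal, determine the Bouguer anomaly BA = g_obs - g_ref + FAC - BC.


BA = g_obs - g_ref + FAC - BC
= 981053.27 - 981399.08 + 139.96 - 43.33
= -249.18 mGal

-249.18


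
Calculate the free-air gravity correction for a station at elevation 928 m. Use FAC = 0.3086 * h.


FAC = 0.3086 * h
= 0.3086 * 928
= 286.3808 mGal

286.3808


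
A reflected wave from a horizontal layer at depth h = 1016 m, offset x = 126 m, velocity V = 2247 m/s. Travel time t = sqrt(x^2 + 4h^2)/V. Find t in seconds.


x^2 + 4h^2 = 126^2 + 4*1016^2 = 15876 + 4129024 = 4144900
sqrt(4144900) = 2035.9027
t = 2035.9027 / 2247 = 0.9061 s

0.9061


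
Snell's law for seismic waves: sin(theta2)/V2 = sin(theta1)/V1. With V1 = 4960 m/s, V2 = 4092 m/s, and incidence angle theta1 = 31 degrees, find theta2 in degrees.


sin(theta1) = sin(31 deg) = 0.515038
sin(theta2) = V2/V1 * sin(theta1) = 4092/4960 * 0.515038 = 0.424906
theta2 = arcsin(0.424906) = 25.1447 degrees

25.1447


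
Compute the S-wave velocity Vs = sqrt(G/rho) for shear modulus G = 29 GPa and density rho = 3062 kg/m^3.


Convert G to Pa: G = 29e9 Pa
Compute G/rho = 29e9 / 3062 = 9470934.03
Vs = sqrt(9470934.03) = 3077.49 m/s

3077.49


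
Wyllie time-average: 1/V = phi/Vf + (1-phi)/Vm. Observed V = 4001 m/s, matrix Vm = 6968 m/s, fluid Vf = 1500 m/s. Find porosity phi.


1/V - 1/Vm = 1/4001 - 1/6968 = 0.00010642
1/Vf - 1/Vm = 1/1500 - 1/6968 = 0.00052315
phi = 0.00010642 / 0.00052315 = 0.2034

0.2034


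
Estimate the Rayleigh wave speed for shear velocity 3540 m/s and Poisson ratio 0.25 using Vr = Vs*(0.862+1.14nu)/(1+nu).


Numerator factor = 0.862 + 1.14*0.25 = 1.147
Denominator = 1 + 0.25 = 1.25
Vr = 3540 * 1.147 / 1.25 = 3248.3 m/s

3248.3


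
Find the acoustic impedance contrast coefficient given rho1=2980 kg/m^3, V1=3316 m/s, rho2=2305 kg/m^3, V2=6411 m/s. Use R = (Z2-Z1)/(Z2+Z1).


Z1 = 2980 * 3316 = 9881680
Z2 = 2305 * 6411 = 14777355
R = (14777355 - 9881680) / (14777355 + 9881680) = 4895675 / 24659035 = 0.1985

0.1985


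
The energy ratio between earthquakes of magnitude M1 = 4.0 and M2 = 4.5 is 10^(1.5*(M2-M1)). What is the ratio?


M2 - M1 = 4.5 - 4.0 = 0.5
1.5 * 0.5 = 0.75
ratio = 10^0.75 = 5.62

5.62


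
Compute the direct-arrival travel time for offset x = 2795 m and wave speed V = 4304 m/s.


t = x / V
= 2795 / 4304
= 0.6494 s

0.6494


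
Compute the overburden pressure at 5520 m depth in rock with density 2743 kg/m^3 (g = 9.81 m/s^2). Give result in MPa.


P = rho * g * z / 1e6
= 2743 * 9.81 * 5520 / 1e6
= 148536741.6 / 1e6
= 148.5367 MPa

148.5367


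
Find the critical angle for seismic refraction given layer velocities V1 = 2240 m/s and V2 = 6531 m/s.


V1/V2 = 2240/6531 = 0.34298
theta_c = arcsin(0.34298) = 20.0585 degrees

20.0585


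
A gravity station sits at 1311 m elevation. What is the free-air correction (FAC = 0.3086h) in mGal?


FAC = 0.3086 * h
= 0.3086 * 1311
= 404.5746 mGal

404.5746


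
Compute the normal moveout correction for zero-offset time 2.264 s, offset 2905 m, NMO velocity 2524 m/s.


x/Vnmo = 2905/2524 = 1.150951
(x/Vnmo)^2 = 1.324688
t0^2 = 5.125696
sqrt(5.125696 + 1.324688) = 2.539761
dt = 2.539761 - 2.264 = 0.275761

0.275761


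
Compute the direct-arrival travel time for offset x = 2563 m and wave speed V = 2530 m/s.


t = x / V
= 2563 / 2530
= 1.013 s

1.013


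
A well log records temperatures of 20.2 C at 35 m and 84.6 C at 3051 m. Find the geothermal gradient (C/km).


dT = 84.6 - 20.2 = 64.4 C
dz = 3051 - 35 = 3016 m
gradient = dT/dz * 1000 = 64.4/3016 * 1000 = 21.3528 C/km

21.3528


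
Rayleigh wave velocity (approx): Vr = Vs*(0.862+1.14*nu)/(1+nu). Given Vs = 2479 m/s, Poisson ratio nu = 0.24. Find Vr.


Numerator factor = 0.862 + 1.14*0.24 = 1.1356
Denominator = 1 + 0.24 = 1.24
Vr = 2479 * 1.1356 / 1.24 = 2270.28 m/s

2270.28


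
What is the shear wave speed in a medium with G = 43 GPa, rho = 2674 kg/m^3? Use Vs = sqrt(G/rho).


Convert G to Pa: G = 43e9 Pa
Compute G/rho = 43e9 / 2674 = 16080777.8609
Vs = sqrt(16080777.8609) = 4010.08 m/s

4010.08


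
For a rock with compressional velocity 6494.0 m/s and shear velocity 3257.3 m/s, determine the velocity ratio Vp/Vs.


Vp/Vs = 6494.0 / 3257.3
= 1.9937

1.9937


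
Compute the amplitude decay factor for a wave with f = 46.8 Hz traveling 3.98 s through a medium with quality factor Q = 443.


pi*f*t/Q = pi*46.8*3.98/443 = 1.320916
A/A0 = exp(-1.320916) = 0.266891

0.266891


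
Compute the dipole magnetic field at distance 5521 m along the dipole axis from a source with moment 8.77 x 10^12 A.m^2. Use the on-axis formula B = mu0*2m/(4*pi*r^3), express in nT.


m = 8.77 x 10^12 = 8770000000000 A.m^2
2m = 17540000000000 A.m^2
r^3 = 5521^3 = 168288035761
B = (4pi*10^-7) * 17540000000000 / (4*pi * 168288035761) * 1e9
= 22041414.057586 / 2114769827335.26 * 1e9
= 10422.6066 nT

10422.6066


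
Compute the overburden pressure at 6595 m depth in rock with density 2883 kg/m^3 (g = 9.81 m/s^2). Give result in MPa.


P = rho * g * z / 1e6
= 2883 * 9.81 * 6595 / 1e6
= 186521306.85 / 1e6
= 186.5213 MPa

186.5213


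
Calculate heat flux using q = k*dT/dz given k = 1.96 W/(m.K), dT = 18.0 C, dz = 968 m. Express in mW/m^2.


q = k * dT / dz * 1000
= 1.96 * 18.0 / 968 * 1000
= 0.036446 * 1000
= 36.4463 mW/m^2

36.4463


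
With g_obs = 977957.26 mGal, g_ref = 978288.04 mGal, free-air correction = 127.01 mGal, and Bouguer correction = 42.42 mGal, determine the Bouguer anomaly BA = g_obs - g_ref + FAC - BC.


BA = g_obs - g_ref + FAC - BC
= 977957.26 - 978288.04 + 127.01 - 42.42
= -246.19 mGal

-246.19


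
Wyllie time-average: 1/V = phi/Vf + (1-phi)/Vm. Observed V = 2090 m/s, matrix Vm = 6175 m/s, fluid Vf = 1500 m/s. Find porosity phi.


1/V - 1/Vm = 1/2090 - 1/6175 = 0.00031653
1/Vf - 1/Vm = 1/1500 - 1/6175 = 0.00050472
phi = 0.00031653 / 0.00050472 = 0.6271

0.6271


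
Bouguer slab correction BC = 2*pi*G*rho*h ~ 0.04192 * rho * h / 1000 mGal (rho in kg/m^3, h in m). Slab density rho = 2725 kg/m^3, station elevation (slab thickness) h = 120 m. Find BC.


BC = 0.04192 * rho * h / 1000
= 0.04192 * 2725 * 120 / 1000
= 13.7078 mGal

13.7078


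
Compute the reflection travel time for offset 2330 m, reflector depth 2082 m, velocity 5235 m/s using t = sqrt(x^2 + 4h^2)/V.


x^2 + 4h^2 = 2330^2 + 4*2082^2 = 5428900 + 17338896 = 22767796
sqrt(22767796) = 4771.5612
t = 4771.5612 / 5235 = 0.9115 s

0.9115


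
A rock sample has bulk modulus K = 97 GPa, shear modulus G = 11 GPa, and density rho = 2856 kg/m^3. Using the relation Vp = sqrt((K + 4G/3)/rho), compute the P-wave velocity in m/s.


First compute the effective modulus:
K + 4G/3 = 97e9 + 4*11e9/3 = 111666666666.67 Pa
Then divide by density:
111666666666.67 / 2856 = 39098972.9225 Pa/(kg/m^3)
Take the square root:
Vp = sqrt(39098972.9225) = 6252.92 m/s

6252.92


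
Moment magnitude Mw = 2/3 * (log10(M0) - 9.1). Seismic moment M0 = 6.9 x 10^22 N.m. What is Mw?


log10(M0) = log10(6.9 x 10^22) = 22.8388
Mw = 2/3 * (22.8388 - 9.1)
= 2/3 * 13.7388
= 9.16

9.16


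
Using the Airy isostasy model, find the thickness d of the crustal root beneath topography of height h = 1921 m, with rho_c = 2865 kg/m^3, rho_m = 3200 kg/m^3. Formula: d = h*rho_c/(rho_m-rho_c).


rho_m - rho_c = 3200 - 2865 = 335
d = 1921 * 2865 / 335
= 5503665 / 335
= 16428.85 m

16428.85


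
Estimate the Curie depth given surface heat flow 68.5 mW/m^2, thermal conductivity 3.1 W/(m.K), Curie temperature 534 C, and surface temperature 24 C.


T_Curie - T_surf = 534 - 24 = 510 C
Convert q to W/m^2: 68.5 mW/m^2 = 0.0685 W/m^2
d = 510 * 3.1 / 0.0685 = 23080.29 m

23080.29


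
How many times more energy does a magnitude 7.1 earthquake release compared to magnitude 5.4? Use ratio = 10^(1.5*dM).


M2 - M1 = 7.1 - 5.4 = 1.7
1.5 * 1.7 = 2.55
ratio = 10^2.55 = 354.81

354.81


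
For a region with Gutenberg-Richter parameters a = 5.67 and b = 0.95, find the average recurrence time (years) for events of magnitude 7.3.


log10(N) = 5.67 - 0.95*7.3 = -1.265
N = 10^-1.265 = 0.054325
T = 1/N = 1/0.054325 = 18.4077 years

18.4077


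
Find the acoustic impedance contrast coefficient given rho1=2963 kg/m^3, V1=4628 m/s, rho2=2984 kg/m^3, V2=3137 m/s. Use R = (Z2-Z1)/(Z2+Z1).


Z1 = 2963 * 4628 = 13712764
Z2 = 2984 * 3137 = 9360808
R = (9360808 - 13712764) / (9360808 + 13712764) = -4351956 / 23073572 = -0.1886

-0.1886


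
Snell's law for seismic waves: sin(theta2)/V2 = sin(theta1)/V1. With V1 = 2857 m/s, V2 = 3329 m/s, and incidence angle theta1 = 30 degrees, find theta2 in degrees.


sin(theta1) = sin(30 deg) = 0.5
sin(theta2) = V2/V1 * sin(theta1) = 3329/2857 * 0.5 = 0.582604
theta2 = arcsin(0.582604) = 35.6339 degrees

35.6339


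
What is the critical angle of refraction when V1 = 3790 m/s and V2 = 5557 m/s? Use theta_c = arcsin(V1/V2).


V1/V2 = 3790/5557 = 0.682023
theta_c = arcsin(0.682023) = 43.0019 degrees

43.0019


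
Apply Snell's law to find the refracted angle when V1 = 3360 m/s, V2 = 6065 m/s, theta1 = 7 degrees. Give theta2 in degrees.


sin(theta1) = sin(7 deg) = 0.121869
sin(theta2) = V2/V1 * sin(theta1) = 6065/3360 * 0.121869 = 0.219981
theta2 = arcsin(0.219981) = 12.7079 degrees

12.7079


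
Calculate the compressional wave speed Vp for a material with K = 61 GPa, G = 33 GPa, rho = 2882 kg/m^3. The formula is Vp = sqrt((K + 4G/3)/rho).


First compute the effective modulus:
K + 4G/3 = 61e9 + 4*33e9/3 = 105000000000.0 Pa
Then divide by density:
105000000000.0 / 2882 = 36433032.6162 Pa/(kg/m^3)
Take the square root:
Vp = sqrt(36433032.6162) = 6035.98 m/s

6035.98


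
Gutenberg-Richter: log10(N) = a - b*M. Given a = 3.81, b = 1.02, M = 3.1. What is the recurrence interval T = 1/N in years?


log10(N) = 3.81 - 1.02*3.1 = 0.648
N = 10^0.648 = 4.446313
T = 1/N = 1/4.446313 = 0.2249 years

0.2249


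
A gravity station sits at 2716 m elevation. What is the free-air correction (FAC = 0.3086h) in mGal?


FAC = 0.3086 * h
= 0.3086 * 2716
= 838.1576 mGal

838.1576


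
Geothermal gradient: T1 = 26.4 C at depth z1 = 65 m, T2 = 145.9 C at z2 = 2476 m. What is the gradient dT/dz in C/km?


dT = 145.9 - 26.4 = 119.5 C
dz = 2476 - 65 = 2411 m
gradient = dT/dz * 1000 = 119.5/2411 * 1000 = 49.5645 C/km

49.5645


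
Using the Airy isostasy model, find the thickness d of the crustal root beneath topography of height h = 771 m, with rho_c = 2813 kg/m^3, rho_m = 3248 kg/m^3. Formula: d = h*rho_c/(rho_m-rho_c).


rho_m - rho_c = 3248 - 2813 = 435
d = 771 * 2813 / 435
= 2168823 / 435
= 4985.8 m

4985.8


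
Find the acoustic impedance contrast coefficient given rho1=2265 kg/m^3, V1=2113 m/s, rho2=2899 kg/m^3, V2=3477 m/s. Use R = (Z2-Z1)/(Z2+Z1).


Z1 = 2265 * 2113 = 4785945
Z2 = 2899 * 3477 = 10079823
R = (10079823 - 4785945) / (10079823 + 4785945) = 5293878 / 14865768 = 0.3561

0.3561


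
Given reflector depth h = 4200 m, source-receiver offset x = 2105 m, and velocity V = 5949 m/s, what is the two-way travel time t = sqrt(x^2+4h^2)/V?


x^2 + 4h^2 = 2105^2 + 4*4200^2 = 4431025 + 70560000 = 74991025
sqrt(74991025) = 8659.7359
t = 8659.7359 / 5949 = 1.4557 s

1.4557


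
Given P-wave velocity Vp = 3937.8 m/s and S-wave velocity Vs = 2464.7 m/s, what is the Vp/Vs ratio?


Vp/Vs = 3937.8 / 2464.7
= 1.5977

1.5977


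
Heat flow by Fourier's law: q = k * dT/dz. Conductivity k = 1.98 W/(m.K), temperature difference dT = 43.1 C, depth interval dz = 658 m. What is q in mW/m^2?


q = k * dT / dz * 1000
= 1.98 * 43.1 / 658 * 1000
= 0.129693 * 1000
= 129.693 mW/m^2

129.693


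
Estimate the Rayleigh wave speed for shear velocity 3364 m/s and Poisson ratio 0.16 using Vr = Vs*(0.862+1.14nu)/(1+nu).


Numerator factor = 0.862 + 1.14*0.16 = 1.0444
Denominator = 1 + 0.16 = 1.16
Vr = 3364 * 1.0444 / 1.16 = 3028.76 m/s

3028.76


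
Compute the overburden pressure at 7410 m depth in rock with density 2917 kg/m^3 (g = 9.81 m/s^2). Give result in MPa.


P = rho * g * z / 1e6
= 2917 * 9.81 * 7410 / 1e6
= 212042855.7 / 1e6
= 212.0429 MPa

212.0429


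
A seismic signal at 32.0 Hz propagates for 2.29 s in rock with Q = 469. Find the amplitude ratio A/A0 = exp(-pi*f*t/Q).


pi*f*t/Q = pi*32.0*2.29/469 = 0.490865
A/A0 = exp(-0.490865) = 0.612096

0.612096


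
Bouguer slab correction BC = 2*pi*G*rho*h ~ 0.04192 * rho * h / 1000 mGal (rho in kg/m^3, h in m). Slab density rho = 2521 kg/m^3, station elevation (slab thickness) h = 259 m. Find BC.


BC = 0.04192 * rho * h / 1000
= 0.04192 * 2521 * 259 / 1000
= 27.3712 mGal

27.3712


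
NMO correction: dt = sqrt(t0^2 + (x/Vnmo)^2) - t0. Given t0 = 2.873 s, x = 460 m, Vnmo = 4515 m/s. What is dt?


x/Vnmo = 460/4515 = 0.101883
(x/Vnmo)^2 = 0.01038
t0^2 = 8.254129
sqrt(8.254129 + 0.01038) = 2.874806
dt = 2.874806 - 2.873 = 0.001806

0.001806


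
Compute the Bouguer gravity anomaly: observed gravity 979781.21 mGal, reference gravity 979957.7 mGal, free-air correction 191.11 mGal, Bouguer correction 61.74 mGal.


BA = g_obs - g_ref + FAC - BC
= 979781.21 - 979957.7 + 191.11 - 61.74
= -47.12 mGal

-47.12


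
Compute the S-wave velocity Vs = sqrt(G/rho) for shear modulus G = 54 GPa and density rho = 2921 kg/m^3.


Convert G to Pa: G = 54e9 Pa
Compute G/rho = 54e9 / 2921 = 18486819.5823
Vs = sqrt(18486819.5823) = 4299.63 m/s

4299.63


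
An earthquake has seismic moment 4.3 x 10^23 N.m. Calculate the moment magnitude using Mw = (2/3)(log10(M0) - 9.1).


log10(M0) = log10(4.3 x 10^23) = 23.6335
Mw = 2/3 * (23.6335 - 9.1)
= 2/3 * 14.5335
= 9.69

9.69


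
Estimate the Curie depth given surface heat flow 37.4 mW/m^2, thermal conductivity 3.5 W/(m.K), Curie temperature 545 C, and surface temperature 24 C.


T_Curie - T_surf = 545 - 24 = 521 C
Convert q to W/m^2: 37.4 mW/m^2 = 0.0374 W/m^2
d = 521 * 3.5 / 0.0374 = 48756.68 m

48756.68


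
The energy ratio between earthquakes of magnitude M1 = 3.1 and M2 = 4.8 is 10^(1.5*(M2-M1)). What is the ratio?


M2 - M1 = 4.8 - 3.1 = 1.7
1.5 * 1.7 = 2.55
ratio = 10^2.55 = 354.81

354.81


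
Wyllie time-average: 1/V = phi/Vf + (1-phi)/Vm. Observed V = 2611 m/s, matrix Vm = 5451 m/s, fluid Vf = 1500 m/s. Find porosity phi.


1/V - 1/Vm = 1/2611 - 1/5451 = 0.00019954
1/Vf - 1/Vm = 1/1500 - 1/5451 = 0.00048321
phi = 0.00019954 / 0.00048321 = 0.4129

0.4129


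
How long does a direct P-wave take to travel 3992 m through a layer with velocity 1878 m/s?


t = x / V
= 3992 / 1878
= 2.1257 s

2.1257


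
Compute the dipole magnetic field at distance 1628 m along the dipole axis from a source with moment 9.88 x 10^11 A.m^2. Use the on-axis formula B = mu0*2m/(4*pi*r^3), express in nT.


m = 9.88 x 10^11 = 988000000000 A.m^2
2m = 1976000000000 A.m^2
r^3 = 1628^3 = 4314825152
B = (4pi*10^-7) * 1976000000000 / (4*pi * 4314825152) * 1e9
= 2483114.833397 / 54221691996.19 * 1e9
= 45795.5984 nT

45795.5984


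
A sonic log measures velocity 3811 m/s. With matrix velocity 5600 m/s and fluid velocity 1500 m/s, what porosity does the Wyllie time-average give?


1/V - 1/Vm = 1/3811 - 1/5600 = 8.383e-05
1/Vf - 1/Vm = 1/1500 - 1/5600 = 0.0004881
phi = 8.383e-05 / 0.0004881 = 0.1717

0.1717


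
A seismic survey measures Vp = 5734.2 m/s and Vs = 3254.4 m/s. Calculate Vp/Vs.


Vp/Vs = 5734.2 / 3254.4
= 1.762

1.762


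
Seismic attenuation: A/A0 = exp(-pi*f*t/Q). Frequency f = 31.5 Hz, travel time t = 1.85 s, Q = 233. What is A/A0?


pi*f*t/Q = pi*31.5*1.85/233 = 0.785735
A/A0 = exp(-0.785735) = 0.455784

0.455784


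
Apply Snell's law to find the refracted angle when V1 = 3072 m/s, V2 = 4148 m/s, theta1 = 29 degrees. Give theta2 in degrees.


sin(theta1) = sin(29 deg) = 0.48481
sin(theta2) = V2/V1 * sin(theta1) = 4148/3072 * 0.48481 = 0.654619
theta2 = arcsin(0.654619) = 40.8908 degrees

40.8908


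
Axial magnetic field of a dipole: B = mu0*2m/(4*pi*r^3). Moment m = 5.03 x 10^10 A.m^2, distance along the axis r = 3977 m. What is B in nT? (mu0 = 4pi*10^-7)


m = 5.03 x 10^10 = 50300000000 A.m^2
2m = 100600000000 A.m^2
r^3 = 3977^3 = 62902335833
B = (4pi*10^-7) * 100600000000 / (4*pi * 62902335833) * 1e9
= 126417.68838 / 790454064586.36 * 1e9
= 159.9305 nT

159.9305


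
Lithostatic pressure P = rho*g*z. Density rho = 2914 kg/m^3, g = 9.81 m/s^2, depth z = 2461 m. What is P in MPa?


P = rho * g * z / 1e6
= 2914 * 9.81 * 2461 / 1e6
= 70350982.74 / 1e6
= 70.351 MPa

70.351


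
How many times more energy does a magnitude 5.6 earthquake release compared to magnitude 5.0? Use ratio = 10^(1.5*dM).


M2 - M1 = 5.6 - 5.0 = 0.6
1.5 * 0.6 = 0.9
ratio = 10^0.9 = 7.94

7.94


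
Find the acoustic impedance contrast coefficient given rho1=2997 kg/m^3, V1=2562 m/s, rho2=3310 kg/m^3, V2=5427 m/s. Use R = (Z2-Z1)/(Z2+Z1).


Z1 = 2997 * 2562 = 7678314
Z2 = 3310 * 5427 = 17963370
R = (17963370 - 7678314) / (17963370 + 7678314) = 10285056 / 25641684 = 0.4011

0.4011


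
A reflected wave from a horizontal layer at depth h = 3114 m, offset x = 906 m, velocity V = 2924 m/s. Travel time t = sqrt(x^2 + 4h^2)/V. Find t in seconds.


x^2 + 4h^2 = 906^2 + 4*3114^2 = 820836 + 38787984 = 39608820
sqrt(39608820) = 6293.5538
t = 6293.5538 / 2924 = 2.1524 s

2.1524


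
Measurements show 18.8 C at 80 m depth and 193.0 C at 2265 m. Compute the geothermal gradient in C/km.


dT = 193.0 - 18.8 = 174.2 C
dz = 2265 - 80 = 2185 m
gradient = dT/dz * 1000 = 174.2/2185 * 1000 = 79.7254 C/km

79.7254


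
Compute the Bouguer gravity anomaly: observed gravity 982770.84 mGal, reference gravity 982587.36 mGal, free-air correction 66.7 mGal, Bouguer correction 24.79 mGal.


BA = g_obs - g_ref + FAC - BC
= 982770.84 - 982587.36 + 66.7 - 24.79
= 225.39 mGal

225.39


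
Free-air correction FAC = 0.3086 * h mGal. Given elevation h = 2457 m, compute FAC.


FAC = 0.3086 * h
= 0.3086 * 2457
= 758.2302 mGal

758.2302


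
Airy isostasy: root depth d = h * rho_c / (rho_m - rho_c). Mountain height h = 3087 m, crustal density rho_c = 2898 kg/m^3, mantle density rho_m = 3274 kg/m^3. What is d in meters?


rho_m - rho_c = 3274 - 2898 = 376
d = 3087 * 2898 / 376
= 8946126 / 376
= 23792.89 m

23792.89


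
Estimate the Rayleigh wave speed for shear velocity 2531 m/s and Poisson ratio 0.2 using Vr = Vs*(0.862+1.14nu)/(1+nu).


Numerator factor = 0.862 + 1.14*0.2 = 1.09
Denominator = 1 + 0.2 = 1.2
Vr = 2531 * 1.09 / 1.2 = 2298.99 m/s

2298.99


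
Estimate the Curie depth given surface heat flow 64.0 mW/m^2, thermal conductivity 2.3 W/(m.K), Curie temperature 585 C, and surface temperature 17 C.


T_Curie - T_surf = 585 - 17 = 568 C
Convert q to W/m^2: 64.0 mW/m^2 = 0.064 W/m^2
d = 568 * 2.3 / 0.064 = 20412.5 m

20412.5


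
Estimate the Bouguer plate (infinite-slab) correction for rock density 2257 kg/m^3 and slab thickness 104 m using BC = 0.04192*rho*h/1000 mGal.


BC = 0.04192 * rho * h / 1000
= 0.04192 * 2257 * 104 / 1000
= 9.8398 mGal

9.8398


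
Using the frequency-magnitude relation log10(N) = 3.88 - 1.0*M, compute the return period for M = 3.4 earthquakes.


log10(N) = 3.88 - 1.0*3.4 = 0.48
N = 10^0.48 = 3.019952
T = 1/N = 1/3.019952 = 0.3311 years

0.3311


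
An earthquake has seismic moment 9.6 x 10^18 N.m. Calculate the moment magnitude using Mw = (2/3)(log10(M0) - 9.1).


log10(M0) = log10(9.6 x 10^18) = 18.9823
Mw = 2/3 * (18.9823 - 9.1)
= 2/3 * 9.8823
= 6.59

6.59


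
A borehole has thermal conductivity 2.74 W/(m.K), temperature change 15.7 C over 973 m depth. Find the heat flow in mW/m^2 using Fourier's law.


q = k * dT / dz * 1000
= 2.74 * 15.7 / 973 * 1000
= 0.044212 * 1000
= 44.2117 mW/m^2

44.2117


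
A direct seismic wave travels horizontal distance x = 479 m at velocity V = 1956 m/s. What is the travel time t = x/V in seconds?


t = x / V
= 479 / 1956
= 0.2449 s

0.2449


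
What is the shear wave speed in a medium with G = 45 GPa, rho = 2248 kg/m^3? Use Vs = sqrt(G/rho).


Convert G to Pa: G = 45e9 Pa
Compute G/rho = 45e9 / 2248 = 20017793.5943
Vs = sqrt(20017793.5943) = 4474.12 m/s

4474.12


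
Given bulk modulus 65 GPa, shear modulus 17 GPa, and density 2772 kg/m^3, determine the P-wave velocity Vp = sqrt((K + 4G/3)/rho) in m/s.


First compute the effective modulus:
K + 4G/3 = 65e9 + 4*17e9/3 = 87666666666.67 Pa
Then divide by density:
87666666666.67 / 2772 = 31625781.6258 Pa/(kg/m^3)
Take the square root:
Vp = sqrt(31625781.6258) = 5623.68 m/s

5623.68


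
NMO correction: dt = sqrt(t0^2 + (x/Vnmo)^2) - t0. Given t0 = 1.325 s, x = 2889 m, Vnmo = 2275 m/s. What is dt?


x/Vnmo = 2889/2275 = 1.26989
(x/Vnmo)^2 = 1.612621
t0^2 = 1.755625
sqrt(1.755625 + 1.612621) = 1.835278
dt = 1.835278 - 1.325 = 0.510278

0.510278


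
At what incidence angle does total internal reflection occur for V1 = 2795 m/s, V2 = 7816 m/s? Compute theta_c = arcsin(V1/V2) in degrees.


V1/V2 = 2795/7816 = 0.3576
theta_c = arcsin(0.3576) = 20.9529 degrees

20.9529


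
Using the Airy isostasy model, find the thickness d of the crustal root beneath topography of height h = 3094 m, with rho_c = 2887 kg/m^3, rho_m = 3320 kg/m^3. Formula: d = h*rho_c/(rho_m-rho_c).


rho_m - rho_c = 3320 - 2887 = 433
d = 3094 * 2887 / 433
= 8932378 / 433
= 20629.05 m

20629.05


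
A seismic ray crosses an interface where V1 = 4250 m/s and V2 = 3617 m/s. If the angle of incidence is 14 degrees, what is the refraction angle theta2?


sin(theta1) = sin(14 deg) = 0.241922
sin(theta2) = V2/V1 * sin(theta1) = 3617/4250 * 0.241922 = 0.20589
theta2 = arcsin(0.20589) = 11.8816 degrees

11.8816


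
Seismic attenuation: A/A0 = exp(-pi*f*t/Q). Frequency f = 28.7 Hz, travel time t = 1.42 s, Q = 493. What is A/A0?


pi*f*t/Q = pi*28.7*1.42/493 = 0.259701
A/A0 = exp(-0.259701) = 0.771282

0.771282


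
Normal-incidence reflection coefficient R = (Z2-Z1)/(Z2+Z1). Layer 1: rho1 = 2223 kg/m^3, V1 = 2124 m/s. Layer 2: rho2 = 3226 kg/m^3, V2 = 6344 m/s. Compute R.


Z1 = 2223 * 2124 = 4721652
Z2 = 3226 * 6344 = 20465744
R = (20465744 - 4721652) / (20465744 + 4721652) = 15744092 / 25187396 = 0.6251

0.6251


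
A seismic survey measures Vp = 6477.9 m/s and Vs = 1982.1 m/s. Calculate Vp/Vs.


Vp/Vs = 6477.9 / 1982.1
= 3.2682

3.2682


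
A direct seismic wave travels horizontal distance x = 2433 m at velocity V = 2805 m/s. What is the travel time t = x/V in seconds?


t = x / V
= 2433 / 2805
= 0.8674 s

0.8674


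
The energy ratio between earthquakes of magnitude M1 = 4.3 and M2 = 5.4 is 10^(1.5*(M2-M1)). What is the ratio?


M2 - M1 = 5.4 - 4.3 = 1.1
1.5 * 1.1 = 1.65
ratio = 10^1.65 = 44.67

44.67


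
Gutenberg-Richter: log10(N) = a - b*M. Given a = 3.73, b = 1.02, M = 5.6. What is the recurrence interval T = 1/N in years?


log10(N) = 3.73 - 1.02*5.6 = -1.982
N = 10^-1.982 = 0.010423
T = 1/N = 1/0.010423 = 95.9401 years

95.9401


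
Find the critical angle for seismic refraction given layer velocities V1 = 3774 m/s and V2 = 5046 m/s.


V1/V2 = 3774/5046 = 0.747919
theta_c = arcsin(0.747919) = 48.4104 degrees

48.4104


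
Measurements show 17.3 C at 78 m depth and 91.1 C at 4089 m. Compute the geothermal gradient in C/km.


dT = 91.1 - 17.3 = 73.8 C
dz = 4089 - 78 = 4011 m
gradient = dT/dz * 1000 = 73.8/4011 * 1000 = 18.3994 C/km

18.3994


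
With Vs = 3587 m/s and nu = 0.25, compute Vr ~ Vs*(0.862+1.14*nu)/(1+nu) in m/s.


Numerator factor = 0.862 + 1.14*0.25 = 1.147
Denominator = 1 + 0.25 = 1.25
Vr = 3587 * 1.147 / 1.25 = 3291.43 m/s

3291.43


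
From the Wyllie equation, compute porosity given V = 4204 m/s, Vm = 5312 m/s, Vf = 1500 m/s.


1/V - 1/Vm = 1/4204 - 1/5312 = 4.962e-05
1/Vf - 1/Vm = 1/1500 - 1/5312 = 0.00047841
phi = 4.962e-05 / 0.00047841 = 0.1037

0.1037


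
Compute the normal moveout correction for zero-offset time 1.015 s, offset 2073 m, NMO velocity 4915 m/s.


x/Vnmo = 2073/4915 = 0.42177
(x/Vnmo)^2 = 0.17789
t0^2 = 1.030225
sqrt(1.030225 + 0.17789) = 1.099143
dt = 1.099143 - 1.015 = 0.084143

0.084143


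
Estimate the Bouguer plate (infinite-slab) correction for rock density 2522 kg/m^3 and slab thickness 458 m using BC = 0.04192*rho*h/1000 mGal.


BC = 0.04192 * rho * h / 1000
= 0.04192 * 2522 * 458 / 1000
= 48.4208 mGal

48.4208


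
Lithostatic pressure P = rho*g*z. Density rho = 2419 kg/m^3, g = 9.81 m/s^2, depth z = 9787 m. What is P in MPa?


P = rho * g * z / 1e6
= 2419 * 9.81 * 9787 / 1e6
= 232249326.93 / 1e6
= 232.2493 MPa

232.2493


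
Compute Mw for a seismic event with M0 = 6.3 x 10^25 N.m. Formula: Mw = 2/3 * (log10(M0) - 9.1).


log10(M0) = log10(6.3 x 10^25) = 25.7993
Mw = 2/3 * (25.7993 - 9.1)
= 2/3 * 16.6993
= 11.13

11.13


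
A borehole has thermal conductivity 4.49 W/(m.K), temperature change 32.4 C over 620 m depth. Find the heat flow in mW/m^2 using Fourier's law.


q = k * dT / dz * 1000
= 4.49 * 32.4 / 620 * 1000
= 0.234639 * 1000
= 234.6387 mW/m^2

234.6387


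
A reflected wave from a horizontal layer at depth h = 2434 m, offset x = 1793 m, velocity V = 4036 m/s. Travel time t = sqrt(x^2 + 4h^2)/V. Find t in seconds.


x^2 + 4h^2 = 1793^2 + 4*2434^2 = 3214849 + 23697424 = 26912273
sqrt(26912273) = 5187.704
t = 5187.704 / 4036 = 1.2854 s

1.2854


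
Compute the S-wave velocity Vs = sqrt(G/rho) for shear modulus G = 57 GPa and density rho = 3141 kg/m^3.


Convert G to Pa: G = 57e9 Pa
Compute G/rho = 57e9 / 3141 = 18147086.915
Vs = sqrt(18147086.915) = 4259.94 m/s

4259.94


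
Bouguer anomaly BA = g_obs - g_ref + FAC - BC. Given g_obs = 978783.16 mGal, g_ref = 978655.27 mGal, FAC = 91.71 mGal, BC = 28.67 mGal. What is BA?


BA = g_obs - g_ref + FAC - BC
= 978783.16 - 978655.27 + 91.71 - 28.67
= 190.93 mGal

190.93


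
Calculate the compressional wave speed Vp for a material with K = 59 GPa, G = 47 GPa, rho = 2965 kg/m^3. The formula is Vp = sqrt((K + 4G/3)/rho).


First compute the effective modulus:
K + 4G/3 = 59e9 + 4*47e9/3 = 121666666666.67 Pa
Then divide by density:
121666666666.67 / 2965 = 41034288.9264 Pa/(kg/m^3)
Take the square root:
Vp = sqrt(41034288.9264) = 6405.8 m/s

6405.8


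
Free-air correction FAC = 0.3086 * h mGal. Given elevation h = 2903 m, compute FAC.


FAC = 0.3086 * h
= 0.3086 * 2903
= 895.8658 mGal

895.8658


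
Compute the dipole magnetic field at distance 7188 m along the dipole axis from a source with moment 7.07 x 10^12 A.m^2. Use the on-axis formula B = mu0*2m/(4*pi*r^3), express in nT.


m = 7.07 x 10^12 = 7070000000000 A.m^2
2m = 14140000000000 A.m^2
r^3 = 7188^3 = 371384868672
B = (4pi*10^-7) * 14140000000000 / (4*pi * 371384868672) * 1e9
= 17768848.048704 / 4666959900297.46 * 1e9
= 3807.3711 nT

3807.3711


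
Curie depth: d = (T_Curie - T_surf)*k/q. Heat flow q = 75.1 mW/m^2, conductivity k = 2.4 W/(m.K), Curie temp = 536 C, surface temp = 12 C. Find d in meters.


T_Curie - T_surf = 536 - 12 = 524 C
Convert q to W/m^2: 75.1 mW/m^2 = 0.0751 W/m^2
d = 524 * 2.4 / 0.0751 = 16745.67 m

16745.67


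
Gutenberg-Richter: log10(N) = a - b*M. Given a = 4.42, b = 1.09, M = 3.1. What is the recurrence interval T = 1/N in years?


log10(N) = 4.42 - 1.09*3.1 = 1.041
N = 10^1.041 = 10.990058
T = 1/N = 1/10.990058 = 0.091 years

0.091


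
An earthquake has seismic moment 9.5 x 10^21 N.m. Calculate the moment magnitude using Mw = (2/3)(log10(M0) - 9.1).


log10(M0) = log10(9.5 x 10^21) = 21.9777
Mw = 2/3 * (21.9777 - 9.1)
= 2/3 * 12.8777
= 8.59

8.59


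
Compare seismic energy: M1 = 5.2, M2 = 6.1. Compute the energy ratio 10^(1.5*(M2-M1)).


M2 - M1 = 6.1 - 5.2 = 0.9
1.5 * 0.9 = 1.35
ratio = 10^1.35 = 22.39

22.39


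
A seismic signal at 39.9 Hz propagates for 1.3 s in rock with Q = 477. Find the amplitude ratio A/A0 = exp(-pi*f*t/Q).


pi*f*t/Q = pi*39.9*1.3/477 = 0.341624
A/A0 = exp(-0.341624) = 0.710616

0.710616


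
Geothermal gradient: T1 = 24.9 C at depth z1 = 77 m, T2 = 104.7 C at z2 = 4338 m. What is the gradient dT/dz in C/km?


dT = 104.7 - 24.9 = 79.8 C
dz = 4338 - 77 = 4261 m
gradient = dT/dz * 1000 = 79.8/4261 * 1000 = 18.728 C/km

18.728


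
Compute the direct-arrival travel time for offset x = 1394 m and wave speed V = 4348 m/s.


t = x / V
= 1394 / 4348
= 0.3206 s

0.3206


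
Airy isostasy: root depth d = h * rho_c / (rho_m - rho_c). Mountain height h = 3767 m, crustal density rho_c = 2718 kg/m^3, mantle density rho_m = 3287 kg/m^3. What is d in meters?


rho_m - rho_c = 3287 - 2718 = 569
d = 3767 * 2718 / 569
= 10238706 / 569
= 17994.21 m

17994.21


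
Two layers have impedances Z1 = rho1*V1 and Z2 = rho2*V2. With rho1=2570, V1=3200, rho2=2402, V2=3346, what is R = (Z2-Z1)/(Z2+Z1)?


Z1 = 2570 * 3200 = 8224000
Z2 = 2402 * 3346 = 8037092
R = (8037092 - 8224000) / (8037092 + 8224000) = -186908 / 16261092 = -0.0115

-0.0115


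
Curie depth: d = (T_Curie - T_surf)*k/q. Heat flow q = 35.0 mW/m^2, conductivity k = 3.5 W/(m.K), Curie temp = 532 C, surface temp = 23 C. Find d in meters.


T_Curie - T_surf = 532 - 23 = 509 C
Convert q to W/m^2: 35.0 mW/m^2 = 0.035 W/m^2
d = 509 * 3.5 / 0.035 = 50900.0 m

50900.0


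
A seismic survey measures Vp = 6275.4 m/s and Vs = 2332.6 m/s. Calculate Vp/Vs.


Vp/Vs = 6275.4 / 2332.6
= 2.6903

2.6903


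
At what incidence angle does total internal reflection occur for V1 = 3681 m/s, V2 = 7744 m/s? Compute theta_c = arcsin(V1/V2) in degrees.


V1/V2 = 3681/7744 = 0.475336
theta_c = arcsin(0.475336) = 28.3812 degrees

28.3812


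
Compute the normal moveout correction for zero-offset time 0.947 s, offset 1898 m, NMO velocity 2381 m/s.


x/Vnmo = 1898/2381 = 0.797144
(x/Vnmo)^2 = 0.635439
t0^2 = 0.896809
sqrt(0.896809 + 0.635439) = 1.23784
dt = 1.23784 - 0.947 = 0.29084

0.29084


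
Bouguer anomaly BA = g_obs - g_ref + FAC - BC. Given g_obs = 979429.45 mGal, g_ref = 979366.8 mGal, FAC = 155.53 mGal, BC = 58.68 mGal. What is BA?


BA = g_obs - g_ref + FAC - BC
= 979429.45 - 979366.8 + 155.53 - 58.68
= 159.5 mGal

159.5


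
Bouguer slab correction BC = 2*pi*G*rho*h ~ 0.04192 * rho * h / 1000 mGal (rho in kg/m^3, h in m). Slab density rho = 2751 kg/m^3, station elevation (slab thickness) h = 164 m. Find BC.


BC = 0.04192 * rho * h / 1000
= 0.04192 * 2751 * 164 / 1000
= 18.9128 mGal

18.9128


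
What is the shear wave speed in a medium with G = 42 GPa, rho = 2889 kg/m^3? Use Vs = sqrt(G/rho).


Convert G to Pa: G = 42e9 Pa
Compute G/rho = 42e9 / 2889 = 14537902.3884
Vs = sqrt(14537902.3884) = 3812.86 m/s

3812.86


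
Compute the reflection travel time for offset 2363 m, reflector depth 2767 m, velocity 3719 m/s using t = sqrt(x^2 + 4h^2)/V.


x^2 + 4h^2 = 2363^2 + 4*2767^2 = 5583769 + 30625156 = 36208925
sqrt(36208925) = 6017.3852
t = 6017.3852 / 3719 = 1.618 s

1.618


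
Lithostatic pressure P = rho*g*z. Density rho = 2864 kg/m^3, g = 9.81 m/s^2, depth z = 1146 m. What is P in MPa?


P = rho * g * z / 1e6
= 2864 * 9.81 * 1146 / 1e6
= 32197832.64 / 1e6
= 32.1978 MPa

32.1978


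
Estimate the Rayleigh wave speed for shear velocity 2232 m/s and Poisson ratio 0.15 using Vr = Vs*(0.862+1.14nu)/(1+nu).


Numerator factor = 0.862 + 1.14*0.15 = 1.033
Denominator = 1 + 0.15 = 1.15
Vr = 2232 * 1.033 / 1.15 = 2004.92 m/s

2004.92


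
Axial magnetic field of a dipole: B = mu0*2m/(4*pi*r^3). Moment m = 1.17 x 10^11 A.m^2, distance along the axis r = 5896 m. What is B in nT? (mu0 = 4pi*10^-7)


m = 1.17 x 10^11 = 117000000000 A.m^2
2m = 234000000000 A.m^2
r^3 = 5896^3 = 204961563136
B = (4pi*10^-7) * 234000000000 / (4*pi * 204961563136) * 1e9
= 294053.072376 / 2575622964065.35 * 1e9
= 114.1677 nT

114.1677


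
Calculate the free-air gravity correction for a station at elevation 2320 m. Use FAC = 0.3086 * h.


FAC = 0.3086 * h
= 0.3086 * 2320
= 715.952 mGal

715.952


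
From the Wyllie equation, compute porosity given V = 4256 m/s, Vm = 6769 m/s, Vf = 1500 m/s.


1/V - 1/Vm = 1/4256 - 1/6769 = 8.723e-05
1/Vf - 1/Vm = 1/1500 - 1/6769 = 0.00051893
phi = 8.723e-05 / 0.00051893 = 0.1681

0.1681


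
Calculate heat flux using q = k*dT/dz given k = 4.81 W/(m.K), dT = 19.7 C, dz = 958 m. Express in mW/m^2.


q = k * dT / dz * 1000
= 4.81 * 19.7 / 958 * 1000
= 0.098911 * 1000
= 98.9113 mW/m^2

98.9113


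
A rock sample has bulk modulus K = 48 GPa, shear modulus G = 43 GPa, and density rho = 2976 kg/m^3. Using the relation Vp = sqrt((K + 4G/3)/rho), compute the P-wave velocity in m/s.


First compute the effective modulus:
K + 4G/3 = 48e9 + 4*43e9/3 = 105333333333.33 Pa
Then divide by density:
105333333333.33 / 2976 = 35394265.233 Pa/(kg/m^3)
Take the square root:
Vp = sqrt(35394265.233) = 5949.31 m/s

5949.31


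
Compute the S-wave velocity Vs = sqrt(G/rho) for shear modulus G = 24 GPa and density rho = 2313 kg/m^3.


Convert G to Pa: G = 24e9 Pa
Compute G/rho = 24e9 / 2313 = 10376134.8898
Vs = sqrt(10376134.8898) = 3221.2 m/s

3221.2


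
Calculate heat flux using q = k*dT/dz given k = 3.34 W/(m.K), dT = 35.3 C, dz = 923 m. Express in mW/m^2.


q = k * dT / dz * 1000
= 3.34 * 35.3 / 923 * 1000
= 0.127738 * 1000
= 127.7378 mW/m^2

127.7378


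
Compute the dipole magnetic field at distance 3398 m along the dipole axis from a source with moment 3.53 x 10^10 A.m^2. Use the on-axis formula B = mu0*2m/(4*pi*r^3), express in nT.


m = 3.53 x 10^10 = 35300000000 A.m^2
2m = 70600000000 A.m^2
r^3 = 3398^3 = 39234680792
B = (4pi*10^-7) * 70600000000 / (4*pi * 39234680792) * 1e9
= 88718.576537 / 493037539768.35 * 1e9
= 179.9428 nT

179.9428


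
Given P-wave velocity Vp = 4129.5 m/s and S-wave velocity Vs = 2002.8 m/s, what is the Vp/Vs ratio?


Vp/Vs = 4129.5 / 2002.8
= 2.0619

2.0619


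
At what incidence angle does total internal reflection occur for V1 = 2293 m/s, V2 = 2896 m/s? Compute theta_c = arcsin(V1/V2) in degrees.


V1/V2 = 2293/2896 = 0.791782
theta_c = arcsin(0.791782) = 52.3523 degrees

52.3523


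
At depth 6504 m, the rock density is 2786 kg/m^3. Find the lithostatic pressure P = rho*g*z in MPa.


P = rho * g * z / 1e6
= 2786 * 9.81 * 6504 / 1e6
= 177758612.64 / 1e6
= 177.7586 MPa

177.7586


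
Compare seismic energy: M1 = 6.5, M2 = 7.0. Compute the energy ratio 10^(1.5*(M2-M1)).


M2 - M1 = 7.0 - 6.5 = 0.5
1.5 * 0.5 = 0.75
ratio = 10^0.75 = 5.62

5.62


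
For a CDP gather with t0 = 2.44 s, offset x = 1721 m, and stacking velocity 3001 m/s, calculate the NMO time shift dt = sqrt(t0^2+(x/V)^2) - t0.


x/Vnmo = 1721/3001 = 0.573476
(x/Vnmo)^2 = 0.328874
t0^2 = 5.9536
sqrt(5.9536 + 0.328874) = 2.506486
dt = 2.506486 - 2.44 = 0.066486

0.066486


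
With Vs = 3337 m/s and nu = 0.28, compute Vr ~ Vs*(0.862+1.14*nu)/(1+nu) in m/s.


Numerator factor = 0.862 + 1.14*0.28 = 1.1812
Denominator = 1 + 0.28 = 1.28
Vr = 3337 * 1.1812 / 1.28 = 3079.43 m/s

3079.43


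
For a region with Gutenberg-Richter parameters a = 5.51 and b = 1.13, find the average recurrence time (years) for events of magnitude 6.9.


log10(N) = 5.51 - 1.13*6.9 = -2.287
N = 10^-2.287 = 0.005164
T = 1/N = 1/0.005164 = 193.6422 years

193.6422


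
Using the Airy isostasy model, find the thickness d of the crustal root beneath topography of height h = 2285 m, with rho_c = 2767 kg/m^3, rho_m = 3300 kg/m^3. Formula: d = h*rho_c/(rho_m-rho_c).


rho_m - rho_c = 3300 - 2767 = 533
d = 2285 * 2767 / 533
= 6322595 / 533
= 11862.28 m

11862.28


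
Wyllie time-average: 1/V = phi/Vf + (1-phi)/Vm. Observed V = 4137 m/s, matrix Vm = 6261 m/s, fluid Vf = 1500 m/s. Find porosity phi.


1/V - 1/Vm = 1/4137 - 1/6261 = 8.2e-05
1/Vf - 1/Vm = 1/1500 - 1/6261 = 0.00050695
phi = 8.2e-05 / 0.00050695 = 0.1618

0.1618


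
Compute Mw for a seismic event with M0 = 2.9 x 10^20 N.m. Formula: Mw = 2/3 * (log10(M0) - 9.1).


log10(M0) = log10(2.9 x 10^20) = 20.4624
Mw = 2/3 * (20.4624 - 9.1)
= 2/3 * 11.3624
= 7.57

7.57


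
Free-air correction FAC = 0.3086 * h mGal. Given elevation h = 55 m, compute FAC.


FAC = 0.3086 * h
= 0.3086 * 55
= 16.973 mGal

16.973


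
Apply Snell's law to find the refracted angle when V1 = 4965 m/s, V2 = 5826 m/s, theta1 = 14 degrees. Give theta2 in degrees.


sin(theta1) = sin(14 deg) = 0.241922
sin(theta2) = V2/V1 * sin(theta1) = 5826/4965 * 0.241922 = 0.283875
theta2 = arcsin(0.283875) = 16.4916 degrees

16.4916


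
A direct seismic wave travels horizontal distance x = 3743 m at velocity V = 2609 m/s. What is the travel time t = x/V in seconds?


t = x / V
= 3743 / 2609
= 1.4346 s

1.4346


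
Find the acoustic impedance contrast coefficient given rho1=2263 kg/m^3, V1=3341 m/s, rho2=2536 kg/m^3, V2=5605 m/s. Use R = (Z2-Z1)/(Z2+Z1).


Z1 = 2263 * 3341 = 7560683
Z2 = 2536 * 5605 = 14214280
R = (14214280 - 7560683) / (14214280 + 7560683) = 6653597 / 21774963 = 0.3056

0.3056


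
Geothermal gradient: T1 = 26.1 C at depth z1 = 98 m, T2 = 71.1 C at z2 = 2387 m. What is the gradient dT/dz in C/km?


dT = 71.1 - 26.1 = 45.0 C
dz = 2387 - 98 = 2289 m
gradient = dT/dz * 1000 = 45.0/2289 * 1000 = 19.6592 C/km

19.6592


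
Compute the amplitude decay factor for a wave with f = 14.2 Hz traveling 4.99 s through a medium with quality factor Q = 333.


pi*f*t/Q = pi*14.2*4.99/333 = 0.668489
A/A0 = exp(-0.668489) = 0.512482

0.512482


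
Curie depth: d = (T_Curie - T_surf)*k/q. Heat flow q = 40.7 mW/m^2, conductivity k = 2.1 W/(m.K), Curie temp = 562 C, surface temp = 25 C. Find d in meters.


T_Curie - T_surf = 562 - 25 = 537 C
Convert q to W/m^2: 40.7 mW/m^2 = 0.0407 W/m^2
d = 537 * 2.1 / 0.0407 = 27707.62 m

27707.62


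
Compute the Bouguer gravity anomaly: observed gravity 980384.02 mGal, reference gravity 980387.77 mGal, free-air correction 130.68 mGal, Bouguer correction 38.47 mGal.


BA = g_obs - g_ref + FAC - BC
= 980384.02 - 980387.77 + 130.68 - 38.47
= 88.46 mGal

88.46


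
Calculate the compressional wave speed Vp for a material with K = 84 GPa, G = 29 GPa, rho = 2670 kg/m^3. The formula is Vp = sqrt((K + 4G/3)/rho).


First compute the effective modulus:
K + 4G/3 = 84e9 + 4*29e9/3 = 122666666666.67 Pa
Then divide by density:
122666666666.67 / 2670 = 45942571.7853 Pa/(kg/m^3)
Take the square root:
Vp = sqrt(45942571.7853) = 6778.09 m/s

6778.09


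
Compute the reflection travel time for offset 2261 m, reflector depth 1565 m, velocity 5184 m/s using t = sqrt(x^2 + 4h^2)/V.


x^2 + 4h^2 = 2261^2 + 4*1565^2 = 5112121 + 9796900 = 14909021
sqrt(14909021) = 3861.2201
t = 3861.2201 / 5184 = 0.7448 s

0.7448


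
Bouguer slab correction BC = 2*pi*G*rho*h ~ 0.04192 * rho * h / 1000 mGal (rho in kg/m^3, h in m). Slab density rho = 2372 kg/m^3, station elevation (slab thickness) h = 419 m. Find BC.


BC = 0.04192 * rho * h / 1000
= 0.04192 * 2372 * 419 / 1000
= 41.6629 mGal

41.6629
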